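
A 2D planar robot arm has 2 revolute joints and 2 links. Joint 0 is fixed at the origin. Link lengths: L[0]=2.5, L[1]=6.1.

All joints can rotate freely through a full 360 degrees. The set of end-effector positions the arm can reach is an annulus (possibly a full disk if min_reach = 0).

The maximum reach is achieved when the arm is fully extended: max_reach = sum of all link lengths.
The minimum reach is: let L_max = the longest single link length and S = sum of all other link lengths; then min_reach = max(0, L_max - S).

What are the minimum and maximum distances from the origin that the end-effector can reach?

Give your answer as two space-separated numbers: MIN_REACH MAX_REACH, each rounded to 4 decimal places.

Answer: 3.6000 8.6000

Derivation:
Link lengths: [2.5, 6.1]
max_reach = 2.5 + 6.1 = 8.6
L_max = max([2.5, 6.1]) = 6.1
S (sum of others) = 8.6 - 6.1 = 2.5
min_reach = max(0, 6.1 - 2.5) = max(0, 3.6) = 3.6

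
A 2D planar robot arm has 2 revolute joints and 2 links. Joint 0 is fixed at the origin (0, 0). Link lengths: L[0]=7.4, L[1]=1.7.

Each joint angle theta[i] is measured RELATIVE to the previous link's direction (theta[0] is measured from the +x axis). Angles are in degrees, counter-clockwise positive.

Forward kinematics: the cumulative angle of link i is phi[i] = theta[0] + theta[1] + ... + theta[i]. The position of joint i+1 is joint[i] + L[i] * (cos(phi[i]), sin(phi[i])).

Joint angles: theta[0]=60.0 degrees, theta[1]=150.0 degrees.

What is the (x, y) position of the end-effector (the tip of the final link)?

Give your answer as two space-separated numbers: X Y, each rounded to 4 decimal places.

Answer: 2.2278 5.5586

Derivation:
joint[0] = (0.0000, 0.0000)  (base)
link 0: phi[0] = 60 = 60 deg
  cos(60 deg) = 0.5000, sin(60 deg) = 0.8660
  joint[1] = (0.0000, 0.0000) + 7.4 * (0.5000, 0.8660) = (0.0000 + 3.7000, 0.0000 + 6.4086) = (3.7000, 6.4086)
link 1: phi[1] = 60 + 150 = 210 deg
  cos(210 deg) = -0.8660, sin(210 deg) = -0.5000
  joint[2] = (3.7000, 6.4086) + 1.7 * (-0.8660, -0.5000) = (3.7000 + -1.4722, 6.4086 + -0.8500) = (2.2278, 5.5586)
End effector: (2.2278, 5.5586)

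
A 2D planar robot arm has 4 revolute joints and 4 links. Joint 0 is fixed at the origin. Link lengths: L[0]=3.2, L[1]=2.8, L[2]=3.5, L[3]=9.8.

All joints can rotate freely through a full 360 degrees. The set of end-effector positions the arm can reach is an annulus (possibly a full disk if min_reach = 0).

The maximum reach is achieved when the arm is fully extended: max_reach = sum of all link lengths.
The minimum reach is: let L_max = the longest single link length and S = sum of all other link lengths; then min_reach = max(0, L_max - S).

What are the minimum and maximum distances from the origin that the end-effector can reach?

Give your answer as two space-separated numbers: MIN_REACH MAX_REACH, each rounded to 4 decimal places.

Answer: 0.3000 19.3000

Derivation:
Link lengths: [3.2, 2.8, 3.5, 9.8]
max_reach = 3.2 + 2.8 + 3.5 + 9.8 = 19.3
L_max = max([3.2, 2.8, 3.5, 9.8]) = 9.8
S (sum of others) = 19.3 - 9.8 = 9.5
min_reach = max(0, 9.8 - 9.5) = max(0, 0.3) = 0.3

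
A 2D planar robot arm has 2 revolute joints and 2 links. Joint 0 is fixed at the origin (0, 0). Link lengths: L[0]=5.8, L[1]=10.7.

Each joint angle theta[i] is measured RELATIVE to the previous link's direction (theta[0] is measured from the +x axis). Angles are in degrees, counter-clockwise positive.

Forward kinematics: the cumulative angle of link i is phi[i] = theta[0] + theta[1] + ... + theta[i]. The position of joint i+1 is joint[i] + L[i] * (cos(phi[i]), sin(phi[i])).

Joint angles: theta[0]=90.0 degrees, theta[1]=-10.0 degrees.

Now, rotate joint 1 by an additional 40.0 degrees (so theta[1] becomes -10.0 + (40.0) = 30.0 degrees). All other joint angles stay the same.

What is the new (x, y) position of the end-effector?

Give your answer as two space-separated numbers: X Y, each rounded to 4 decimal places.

Answer: -5.3500 15.0665

Derivation:
joint[0] = (0.0000, 0.0000)  (base)
link 0: phi[0] = 90 = 90 deg
  cos(90 deg) = 0.0000, sin(90 deg) = 1.0000
  joint[1] = (0.0000, 0.0000) + 5.8 * (0.0000, 1.0000) = (0.0000 + 0.0000, 0.0000 + 5.8000) = (0.0000, 5.8000)
link 1: phi[1] = 90 + 30 = 120 deg
  cos(120 deg) = -0.5000, sin(120 deg) = 0.8660
  joint[2] = (0.0000, 5.8000) + 10.7 * (-0.5000, 0.8660) = (0.0000 + -5.3500, 5.8000 + 9.2665) = (-5.3500, 15.0665)
End effector: (-5.3500, 15.0665)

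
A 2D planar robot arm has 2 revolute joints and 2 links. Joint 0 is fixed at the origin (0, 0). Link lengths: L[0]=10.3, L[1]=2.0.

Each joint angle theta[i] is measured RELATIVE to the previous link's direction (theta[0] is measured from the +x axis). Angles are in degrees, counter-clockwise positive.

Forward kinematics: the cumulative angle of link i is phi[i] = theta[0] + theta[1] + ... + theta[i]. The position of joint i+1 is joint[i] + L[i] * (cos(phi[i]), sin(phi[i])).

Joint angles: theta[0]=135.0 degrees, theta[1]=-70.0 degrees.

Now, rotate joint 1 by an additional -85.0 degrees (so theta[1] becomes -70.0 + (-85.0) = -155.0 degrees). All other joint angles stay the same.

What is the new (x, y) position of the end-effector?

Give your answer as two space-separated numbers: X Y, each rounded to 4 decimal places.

joint[0] = (0.0000, 0.0000)  (base)
link 0: phi[0] = 135 = 135 deg
  cos(135 deg) = -0.7071, sin(135 deg) = 0.7071
  joint[1] = (0.0000, 0.0000) + 10.3 * (-0.7071, 0.7071) = (0.0000 + -7.2832, 0.0000 + 7.2832) = (-7.2832, 7.2832)
link 1: phi[1] = 135 + -155 = -20 deg
  cos(-20 deg) = 0.9397, sin(-20 deg) = -0.3420
  joint[2] = (-7.2832, 7.2832) + 2 * (0.9397, -0.3420) = (-7.2832 + 1.8794, 7.2832 + -0.6840) = (-5.4038, 6.5992)
End effector: (-5.4038, 6.5992)

Answer: -5.4038 6.5992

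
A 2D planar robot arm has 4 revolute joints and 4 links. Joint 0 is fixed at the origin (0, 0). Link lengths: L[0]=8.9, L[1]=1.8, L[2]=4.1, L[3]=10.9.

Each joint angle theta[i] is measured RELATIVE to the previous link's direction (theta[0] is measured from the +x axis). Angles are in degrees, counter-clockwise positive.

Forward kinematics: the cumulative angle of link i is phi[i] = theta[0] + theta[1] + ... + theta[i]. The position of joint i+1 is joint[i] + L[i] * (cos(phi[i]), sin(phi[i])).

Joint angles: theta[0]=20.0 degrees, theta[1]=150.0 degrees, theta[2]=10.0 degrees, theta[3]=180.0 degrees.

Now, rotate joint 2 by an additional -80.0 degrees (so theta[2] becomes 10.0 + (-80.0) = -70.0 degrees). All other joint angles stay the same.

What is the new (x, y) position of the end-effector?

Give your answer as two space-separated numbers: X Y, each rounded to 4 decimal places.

joint[0] = (0.0000, 0.0000)  (base)
link 0: phi[0] = 20 = 20 deg
  cos(20 deg) = 0.9397, sin(20 deg) = 0.3420
  joint[1] = (0.0000, 0.0000) + 8.9 * (0.9397, 0.3420) = (0.0000 + 8.3633, 0.0000 + 3.0440) = (8.3633, 3.0440)
link 1: phi[1] = 20 + 150 = 170 deg
  cos(170 deg) = -0.9848, sin(170 deg) = 0.1736
  joint[2] = (8.3633, 3.0440) + 1.8 * (-0.9848, 0.1736) = (8.3633 + -1.7727, 3.0440 + 0.3126) = (6.5906, 3.3565)
link 2: phi[2] = 20 + 150 + -70 = 100 deg
  cos(100 deg) = -0.1736, sin(100 deg) = 0.9848
  joint[3] = (6.5906, 3.3565) + 4.1 * (-0.1736, 0.9848) = (6.5906 + -0.7120, 3.3565 + 4.0377) = (5.8787, 7.3943)
link 3: phi[3] = 20 + 150 + -70 + 180 = 280 deg
  cos(280 deg) = 0.1736, sin(280 deg) = -0.9848
  joint[4] = (5.8787, 7.3943) + 10.9 * (0.1736, -0.9848) = (5.8787 + 1.8928, 7.3943 + -10.7344) = (7.7714, -3.3401)
End effector: (7.7714, -3.3401)

Answer: 7.7714 -3.3401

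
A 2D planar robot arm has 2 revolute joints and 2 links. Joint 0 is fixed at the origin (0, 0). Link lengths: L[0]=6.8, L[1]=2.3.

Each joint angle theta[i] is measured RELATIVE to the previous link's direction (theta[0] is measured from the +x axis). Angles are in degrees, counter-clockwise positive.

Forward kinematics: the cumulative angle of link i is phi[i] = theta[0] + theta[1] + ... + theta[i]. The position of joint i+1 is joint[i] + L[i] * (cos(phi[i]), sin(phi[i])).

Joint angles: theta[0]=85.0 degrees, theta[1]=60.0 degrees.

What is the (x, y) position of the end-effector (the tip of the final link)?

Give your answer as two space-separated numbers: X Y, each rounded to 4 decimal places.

joint[0] = (0.0000, 0.0000)  (base)
link 0: phi[0] = 85 = 85 deg
  cos(85 deg) = 0.0872, sin(85 deg) = 0.9962
  joint[1] = (0.0000, 0.0000) + 6.8 * (0.0872, 0.9962) = (0.0000 + 0.5927, 0.0000 + 6.7741) = (0.5927, 6.7741)
link 1: phi[1] = 85 + 60 = 145 deg
  cos(145 deg) = -0.8192, sin(145 deg) = 0.5736
  joint[2] = (0.5927, 6.7741) + 2.3 * (-0.8192, 0.5736) = (0.5927 + -1.8840, 6.7741 + 1.3192) = (-1.2914, 8.0933)
End effector: (-1.2914, 8.0933)

Answer: -1.2914 8.0933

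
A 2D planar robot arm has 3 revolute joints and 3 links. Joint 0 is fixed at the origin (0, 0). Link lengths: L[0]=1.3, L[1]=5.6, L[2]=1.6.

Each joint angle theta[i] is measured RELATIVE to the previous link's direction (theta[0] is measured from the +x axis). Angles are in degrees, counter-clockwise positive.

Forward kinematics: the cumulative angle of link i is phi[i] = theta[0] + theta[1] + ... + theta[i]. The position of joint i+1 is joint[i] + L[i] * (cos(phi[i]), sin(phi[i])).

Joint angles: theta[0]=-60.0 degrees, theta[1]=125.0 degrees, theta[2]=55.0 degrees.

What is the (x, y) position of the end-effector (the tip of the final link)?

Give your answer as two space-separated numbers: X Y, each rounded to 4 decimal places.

Answer: 2.2167 5.3351

Derivation:
joint[0] = (0.0000, 0.0000)  (base)
link 0: phi[0] = -60 = -60 deg
  cos(-60 deg) = 0.5000, sin(-60 deg) = -0.8660
  joint[1] = (0.0000, 0.0000) + 1.3 * (0.5000, -0.8660) = (0.0000 + 0.6500, 0.0000 + -1.1258) = (0.6500, -1.1258)
link 1: phi[1] = -60 + 125 = 65 deg
  cos(65 deg) = 0.4226, sin(65 deg) = 0.9063
  joint[2] = (0.6500, -1.1258) + 5.6 * (0.4226, 0.9063) = (0.6500 + 2.3667, -1.1258 + 5.0753) = (3.0167, 3.9495)
link 2: phi[2] = -60 + 125 + 55 = 120 deg
  cos(120 deg) = -0.5000, sin(120 deg) = 0.8660
  joint[3] = (3.0167, 3.9495) + 1.6 * (-0.5000, 0.8660) = (3.0167 + -0.8000, 3.9495 + 1.3856) = (2.2167, 5.3351)
End effector: (2.2167, 5.3351)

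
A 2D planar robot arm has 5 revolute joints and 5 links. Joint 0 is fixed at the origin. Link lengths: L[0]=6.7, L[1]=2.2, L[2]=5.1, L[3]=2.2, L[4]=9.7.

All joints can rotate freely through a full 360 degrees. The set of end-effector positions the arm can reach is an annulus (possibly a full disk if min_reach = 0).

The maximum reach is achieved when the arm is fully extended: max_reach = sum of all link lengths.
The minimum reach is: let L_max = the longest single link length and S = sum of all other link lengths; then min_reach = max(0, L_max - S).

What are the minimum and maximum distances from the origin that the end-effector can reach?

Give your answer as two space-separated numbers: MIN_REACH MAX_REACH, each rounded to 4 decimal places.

Link lengths: [6.7, 2.2, 5.1, 2.2, 9.7]
max_reach = 6.7 + 2.2 + 5.1 + 2.2 + 9.7 = 25.9
L_max = max([6.7, 2.2, 5.1, 2.2, 9.7]) = 9.7
S (sum of others) = 25.9 - 9.7 = 16.2
min_reach = max(0, 9.7 - 16.2) = max(0, -6.5) = 0

Answer: 0.0000 25.9000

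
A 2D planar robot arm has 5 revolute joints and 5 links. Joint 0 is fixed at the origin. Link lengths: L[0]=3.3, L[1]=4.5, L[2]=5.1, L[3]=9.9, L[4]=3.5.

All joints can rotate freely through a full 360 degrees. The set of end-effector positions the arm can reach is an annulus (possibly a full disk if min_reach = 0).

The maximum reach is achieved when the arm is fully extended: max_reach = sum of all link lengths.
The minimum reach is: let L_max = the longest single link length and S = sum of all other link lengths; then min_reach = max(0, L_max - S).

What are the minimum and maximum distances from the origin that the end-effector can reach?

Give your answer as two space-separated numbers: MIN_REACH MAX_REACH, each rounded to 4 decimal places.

Answer: 0.0000 26.3000

Derivation:
Link lengths: [3.3, 4.5, 5.1, 9.9, 3.5]
max_reach = 3.3 + 4.5 + 5.1 + 9.9 + 3.5 = 26.3
L_max = max([3.3, 4.5, 5.1, 9.9, 3.5]) = 9.9
S (sum of others) = 26.3 - 9.9 = 16.4
min_reach = max(0, 9.9 - 16.4) = max(0, -6.5) = 0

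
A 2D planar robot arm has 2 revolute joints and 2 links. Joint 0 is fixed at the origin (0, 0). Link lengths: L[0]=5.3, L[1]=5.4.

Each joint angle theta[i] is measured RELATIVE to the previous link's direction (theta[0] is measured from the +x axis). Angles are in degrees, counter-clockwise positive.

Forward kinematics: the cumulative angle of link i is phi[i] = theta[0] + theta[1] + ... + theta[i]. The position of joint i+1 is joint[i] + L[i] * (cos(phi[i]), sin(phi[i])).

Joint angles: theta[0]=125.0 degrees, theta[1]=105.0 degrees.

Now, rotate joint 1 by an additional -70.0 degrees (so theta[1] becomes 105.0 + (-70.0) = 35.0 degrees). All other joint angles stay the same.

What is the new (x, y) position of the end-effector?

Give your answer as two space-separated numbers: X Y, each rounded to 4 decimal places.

joint[0] = (0.0000, 0.0000)  (base)
link 0: phi[0] = 125 = 125 deg
  cos(125 deg) = -0.5736, sin(125 deg) = 0.8192
  joint[1] = (0.0000, 0.0000) + 5.3 * (-0.5736, 0.8192) = (0.0000 + -3.0400, 0.0000 + 4.3415) = (-3.0400, 4.3415)
link 1: phi[1] = 125 + 35 = 160 deg
  cos(160 deg) = -0.9397, sin(160 deg) = 0.3420
  joint[2] = (-3.0400, 4.3415) + 5.4 * (-0.9397, 0.3420) = (-3.0400 + -5.0743, 4.3415 + 1.8469) = (-8.1143, 6.1884)
End effector: (-8.1143, 6.1884)

Answer: -8.1143 6.1884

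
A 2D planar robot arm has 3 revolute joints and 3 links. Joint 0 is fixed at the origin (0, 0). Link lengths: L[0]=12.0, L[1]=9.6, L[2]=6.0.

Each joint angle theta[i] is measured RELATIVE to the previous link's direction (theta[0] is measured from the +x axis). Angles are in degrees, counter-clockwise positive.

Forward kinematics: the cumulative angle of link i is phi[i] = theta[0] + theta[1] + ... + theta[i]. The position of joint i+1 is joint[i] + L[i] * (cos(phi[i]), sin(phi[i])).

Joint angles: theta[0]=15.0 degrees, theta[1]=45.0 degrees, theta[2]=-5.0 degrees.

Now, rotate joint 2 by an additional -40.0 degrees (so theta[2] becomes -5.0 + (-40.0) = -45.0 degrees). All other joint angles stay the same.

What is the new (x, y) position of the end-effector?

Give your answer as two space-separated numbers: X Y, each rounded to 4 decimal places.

Answer: 22.1867 12.9726

Derivation:
joint[0] = (0.0000, 0.0000)  (base)
link 0: phi[0] = 15 = 15 deg
  cos(15 deg) = 0.9659, sin(15 deg) = 0.2588
  joint[1] = (0.0000, 0.0000) + 12 * (0.9659, 0.2588) = (0.0000 + 11.5911, 0.0000 + 3.1058) = (11.5911, 3.1058)
link 1: phi[1] = 15 + 45 = 60 deg
  cos(60 deg) = 0.5000, sin(60 deg) = 0.8660
  joint[2] = (11.5911, 3.1058) + 9.6 * (0.5000, 0.8660) = (11.5911 + 4.8000, 3.1058 + 8.3138) = (16.3911, 11.4197)
link 2: phi[2] = 15 + 45 + -45 = 15 deg
  cos(15 deg) = 0.9659, sin(15 deg) = 0.2588
  joint[3] = (16.3911, 11.4197) + 6 * (0.9659, 0.2588) = (16.3911 + 5.7956, 11.4197 + 1.5529) = (22.1867, 12.9726)
End effector: (22.1867, 12.9726)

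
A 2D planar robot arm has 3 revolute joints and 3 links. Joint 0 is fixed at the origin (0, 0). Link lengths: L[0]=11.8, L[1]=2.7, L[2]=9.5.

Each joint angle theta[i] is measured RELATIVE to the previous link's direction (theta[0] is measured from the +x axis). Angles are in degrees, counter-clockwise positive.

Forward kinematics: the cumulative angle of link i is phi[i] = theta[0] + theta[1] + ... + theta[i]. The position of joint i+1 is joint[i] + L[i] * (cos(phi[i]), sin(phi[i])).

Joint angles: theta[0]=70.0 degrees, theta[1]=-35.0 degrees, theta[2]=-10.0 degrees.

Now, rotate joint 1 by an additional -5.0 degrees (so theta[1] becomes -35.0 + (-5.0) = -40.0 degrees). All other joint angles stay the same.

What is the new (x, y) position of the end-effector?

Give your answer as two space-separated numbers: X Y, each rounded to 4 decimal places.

Answer: 15.3012 15.6876

Derivation:
joint[0] = (0.0000, 0.0000)  (base)
link 0: phi[0] = 70 = 70 deg
  cos(70 deg) = 0.3420, sin(70 deg) = 0.9397
  joint[1] = (0.0000, 0.0000) + 11.8 * (0.3420, 0.9397) = (0.0000 + 4.0358, 0.0000 + 11.0884) = (4.0358, 11.0884)
link 1: phi[1] = 70 + -40 = 30 deg
  cos(30 deg) = 0.8660, sin(30 deg) = 0.5000
  joint[2] = (4.0358, 11.0884) + 2.7 * (0.8660, 0.5000) = (4.0358 + 2.3383, 11.0884 + 1.3500) = (6.3741, 12.4384)
link 2: phi[2] = 70 + -40 + -10 = 20 deg
  cos(20 deg) = 0.9397, sin(20 deg) = 0.3420
  joint[3] = (6.3741, 12.4384) + 9.5 * (0.9397, 0.3420) = (6.3741 + 8.9271, 12.4384 + 3.2492) = (15.3012, 15.6876)
End effector: (15.3012, 15.6876)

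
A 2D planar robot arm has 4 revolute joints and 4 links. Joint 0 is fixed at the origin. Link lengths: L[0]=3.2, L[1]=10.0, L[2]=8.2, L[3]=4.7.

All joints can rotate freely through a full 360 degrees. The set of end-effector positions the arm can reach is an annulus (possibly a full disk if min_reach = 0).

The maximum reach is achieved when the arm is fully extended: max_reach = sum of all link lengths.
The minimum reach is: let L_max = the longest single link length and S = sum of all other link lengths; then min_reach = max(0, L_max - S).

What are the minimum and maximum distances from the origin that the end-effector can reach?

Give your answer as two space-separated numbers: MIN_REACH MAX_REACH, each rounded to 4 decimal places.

Answer: 0.0000 26.1000

Derivation:
Link lengths: [3.2, 10.0, 8.2, 4.7]
max_reach = 3.2 + 10 + 8.2 + 4.7 = 26.1
L_max = max([3.2, 10.0, 8.2, 4.7]) = 10
S (sum of others) = 26.1 - 10 = 16.1
min_reach = max(0, 10 - 16.1) = max(0, -6.1) = 0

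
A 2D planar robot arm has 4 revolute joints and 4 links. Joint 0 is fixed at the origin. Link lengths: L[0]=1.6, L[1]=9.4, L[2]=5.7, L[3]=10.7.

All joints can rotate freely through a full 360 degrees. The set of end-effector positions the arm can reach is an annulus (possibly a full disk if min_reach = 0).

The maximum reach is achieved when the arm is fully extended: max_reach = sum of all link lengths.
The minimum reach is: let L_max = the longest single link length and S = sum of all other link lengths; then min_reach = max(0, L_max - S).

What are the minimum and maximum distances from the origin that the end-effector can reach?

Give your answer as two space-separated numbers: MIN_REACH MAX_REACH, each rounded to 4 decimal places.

Link lengths: [1.6, 9.4, 5.7, 10.7]
max_reach = 1.6 + 9.4 + 5.7 + 10.7 = 27.4
L_max = max([1.6, 9.4, 5.7, 10.7]) = 10.7
S (sum of others) = 27.4 - 10.7 = 16.7
min_reach = max(0, 10.7 - 16.7) = max(0, -6) = 0

Answer: 0.0000 27.4000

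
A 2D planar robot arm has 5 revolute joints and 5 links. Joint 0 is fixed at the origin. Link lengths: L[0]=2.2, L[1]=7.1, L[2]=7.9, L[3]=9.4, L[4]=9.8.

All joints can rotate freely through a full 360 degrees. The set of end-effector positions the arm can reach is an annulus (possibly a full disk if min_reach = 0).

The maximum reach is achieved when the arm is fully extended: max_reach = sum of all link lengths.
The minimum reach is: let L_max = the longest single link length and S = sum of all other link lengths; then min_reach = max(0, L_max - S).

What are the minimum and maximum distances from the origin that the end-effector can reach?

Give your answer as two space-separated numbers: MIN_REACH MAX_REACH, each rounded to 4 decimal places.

Answer: 0.0000 36.4000

Derivation:
Link lengths: [2.2, 7.1, 7.9, 9.4, 9.8]
max_reach = 2.2 + 7.1 + 7.9 + 9.4 + 9.8 = 36.4
L_max = max([2.2, 7.1, 7.9, 9.4, 9.8]) = 9.8
S (sum of others) = 36.4 - 9.8 = 26.6
min_reach = max(0, 9.8 - 26.6) = max(0, -16.8) = 0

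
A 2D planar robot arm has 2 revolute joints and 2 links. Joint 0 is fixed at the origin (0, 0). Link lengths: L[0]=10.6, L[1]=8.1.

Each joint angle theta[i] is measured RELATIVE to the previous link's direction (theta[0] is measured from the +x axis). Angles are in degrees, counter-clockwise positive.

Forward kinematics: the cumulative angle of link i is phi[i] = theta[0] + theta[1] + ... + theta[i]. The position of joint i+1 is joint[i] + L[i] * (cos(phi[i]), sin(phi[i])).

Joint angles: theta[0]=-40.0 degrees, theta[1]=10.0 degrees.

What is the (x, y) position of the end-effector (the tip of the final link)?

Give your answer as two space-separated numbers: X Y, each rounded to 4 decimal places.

Answer: 15.1349 -10.8635

Derivation:
joint[0] = (0.0000, 0.0000)  (base)
link 0: phi[0] = -40 = -40 deg
  cos(-40 deg) = 0.7660, sin(-40 deg) = -0.6428
  joint[1] = (0.0000, 0.0000) + 10.6 * (0.7660, -0.6428) = (0.0000 + 8.1201, 0.0000 + -6.8135) = (8.1201, -6.8135)
link 1: phi[1] = -40 + 10 = -30 deg
  cos(-30 deg) = 0.8660, sin(-30 deg) = -0.5000
  joint[2] = (8.1201, -6.8135) + 8.1 * (0.8660, -0.5000) = (8.1201 + 7.0148, -6.8135 + -4.0500) = (15.1349, -10.8635)
End effector: (15.1349, -10.8635)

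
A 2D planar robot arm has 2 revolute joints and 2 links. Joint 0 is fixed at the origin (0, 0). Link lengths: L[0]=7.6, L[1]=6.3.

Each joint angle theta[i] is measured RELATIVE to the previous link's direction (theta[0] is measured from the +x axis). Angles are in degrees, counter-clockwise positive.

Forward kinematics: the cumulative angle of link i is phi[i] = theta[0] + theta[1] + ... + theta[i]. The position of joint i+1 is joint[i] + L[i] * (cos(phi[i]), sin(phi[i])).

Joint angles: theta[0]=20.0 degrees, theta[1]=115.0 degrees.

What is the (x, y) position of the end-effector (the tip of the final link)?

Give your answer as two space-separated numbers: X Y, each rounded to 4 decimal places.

joint[0] = (0.0000, 0.0000)  (base)
link 0: phi[0] = 20 = 20 deg
  cos(20 deg) = 0.9397, sin(20 deg) = 0.3420
  joint[1] = (0.0000, 0.0000) + 7.6 * (0.9397, 0.3420) = (0.0000 + 7.1417, 0.0000 + 2.5994) = (7.1417, 2.5994)
link 1: phi[1] = 20 + 115 = 135 deg
  cos(135 deg) = -0.7071, sin(135 deg) = 0.7071
  joint[2] = (7.1417, 2.5994) + 6.3 * (-0.7071, 0.7071) = (7.1417 + -4.4548, 2.5994 + 4.4548) = (2.6869, 7.0541)
End effector: (2.6869, 7.0541)

Answer: 2.6869 7.0541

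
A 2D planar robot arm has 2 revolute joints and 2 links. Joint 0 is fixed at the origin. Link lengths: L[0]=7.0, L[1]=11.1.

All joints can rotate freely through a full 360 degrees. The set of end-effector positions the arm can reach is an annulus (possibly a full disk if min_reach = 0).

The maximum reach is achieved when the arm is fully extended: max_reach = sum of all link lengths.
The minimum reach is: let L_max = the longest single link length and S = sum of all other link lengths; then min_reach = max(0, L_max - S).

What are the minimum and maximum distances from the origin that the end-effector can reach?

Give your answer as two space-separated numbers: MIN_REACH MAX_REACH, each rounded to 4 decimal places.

Link lengths: [7.0, 11.1]
max_reach = 7 + 11.1 = 18.1
L_max = max([7.0, 11.1]) = 11.1
S (sum of others) = 18.1 - 11.1 = 7
min_reach = max(0, 11.1 - 7) = max(0, 4.1) = 4.1

Answer: 4.1000 18.1000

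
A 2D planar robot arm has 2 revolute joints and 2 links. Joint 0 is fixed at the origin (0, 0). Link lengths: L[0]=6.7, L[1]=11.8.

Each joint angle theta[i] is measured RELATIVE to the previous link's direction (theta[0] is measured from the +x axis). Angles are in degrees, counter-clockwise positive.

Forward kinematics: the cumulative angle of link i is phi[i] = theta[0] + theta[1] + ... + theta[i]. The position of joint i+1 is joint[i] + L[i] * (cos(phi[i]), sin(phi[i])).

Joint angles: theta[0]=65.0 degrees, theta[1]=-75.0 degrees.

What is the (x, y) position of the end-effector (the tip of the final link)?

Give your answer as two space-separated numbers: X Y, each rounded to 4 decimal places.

joint[0] = (0.0000, 0.0000)  (base)
link 0: phi[0] = 65 = 65 deg
  cos(65 deg) = 0.4226, sin(65 deg) = 0.9063
  joint[1] = (0.0000, 0.0000) + 6.7 * (0.4226, 0.9063) = (0.0000 + 2.8315, 0.0000 + 6.0723) = (2.8315, 6.0723)
link 1: phi[1] = 65 + -75 = -10 deg
  cos(-10 deg) = 0.9848, sin(-10 deg) = -0.1736
  joint[2] = (2.8315, 6.0723) + 11.8 * (0.9848, -0.1736) = (2.8315 + 11.6207, 6.0723 + -2.0490) = (14.4523, 4.0232)
End effector: (14.4523, 4.0232)

Answer: 14.4523 4.0232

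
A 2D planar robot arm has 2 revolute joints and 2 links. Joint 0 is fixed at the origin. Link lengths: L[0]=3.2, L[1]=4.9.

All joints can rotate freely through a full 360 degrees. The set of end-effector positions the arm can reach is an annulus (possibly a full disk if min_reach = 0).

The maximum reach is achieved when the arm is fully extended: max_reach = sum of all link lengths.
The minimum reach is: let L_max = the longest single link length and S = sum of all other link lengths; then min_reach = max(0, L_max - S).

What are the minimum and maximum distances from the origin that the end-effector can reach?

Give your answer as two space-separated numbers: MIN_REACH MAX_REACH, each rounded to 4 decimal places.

Link lengths: [3.2, 4.9]
max_reach = 3.2 + 4.9 = 8.1
L_max = max([3.2, 4.9]) = 4.9
S (sum of others) = 8.1 - 4.9 = 3.2
min_reach = max(0, 4.9 - 3.2) = max(0, 1.7) = 1.7

Answer: 1.7000 8.1000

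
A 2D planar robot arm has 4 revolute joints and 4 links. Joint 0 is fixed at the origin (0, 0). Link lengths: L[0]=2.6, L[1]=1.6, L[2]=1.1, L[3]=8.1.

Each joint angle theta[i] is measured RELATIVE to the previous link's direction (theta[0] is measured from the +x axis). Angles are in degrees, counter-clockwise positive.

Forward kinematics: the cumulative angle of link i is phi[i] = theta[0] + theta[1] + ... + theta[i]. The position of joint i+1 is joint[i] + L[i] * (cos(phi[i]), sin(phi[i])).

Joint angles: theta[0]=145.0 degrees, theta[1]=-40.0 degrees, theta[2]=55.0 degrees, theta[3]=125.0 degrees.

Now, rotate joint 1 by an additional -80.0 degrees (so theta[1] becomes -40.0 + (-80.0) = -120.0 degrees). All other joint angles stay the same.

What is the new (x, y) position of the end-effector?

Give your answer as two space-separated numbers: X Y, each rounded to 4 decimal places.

joint[0] = (0.0000, 0.0000)  (base)
link 0: phi[0] = 145 = 145 deg
  cos(145 deg) = -0.8192, sin(145 deg) = 0.5736
  joint[1] = (0.0000, 0.0000) + 2.6 * (-0.8192, 0.5736) = (0.0000 + -2.1298, 0.0000 + 1.4913) = (-2.1298, 1.4913)
link 1: phi[1] = 145 + -120 = 25 deg
  cos(25 deg) = 0.9063, sin(25 deg) = 0.4226
  joint[2] = (-2.1298, 1.4913) + 1.6 * (0.9063, 0.4226) = (-2.1298 + 1.4501, 1.4913 + 0.6762) = (-0.6797, 2.1675)
link 2: phi[2] = 145 + -120 + 55 = 80 deg
  cos(80 deg) = 0.1736, sin(80 deg) = 0.9848
  joint[3] = (-0.6797, 2.1675) + 1.1 * (0.1736, 0.9848) = (-0.6797 + 0.1910, 2.1675 + 1.0833) = (-0.4887, 3.2508)
link 3: phi[3] = 145 + -120 + 55 + 125 = 205 deg
  cos(205 deg) = -0.9063, sin(205 deg) = -0.4226
  joint[4] = (-0.4887, 3.2508) + 8.1 * (-0.9063, -0.4226) = (-0.4887 + -7.3411, 3.2508 + -3.4232) = (-7.8298, -0.1724)
End effector: (-7.8298, -0.1724)

Answer: -7.8298 -0.1724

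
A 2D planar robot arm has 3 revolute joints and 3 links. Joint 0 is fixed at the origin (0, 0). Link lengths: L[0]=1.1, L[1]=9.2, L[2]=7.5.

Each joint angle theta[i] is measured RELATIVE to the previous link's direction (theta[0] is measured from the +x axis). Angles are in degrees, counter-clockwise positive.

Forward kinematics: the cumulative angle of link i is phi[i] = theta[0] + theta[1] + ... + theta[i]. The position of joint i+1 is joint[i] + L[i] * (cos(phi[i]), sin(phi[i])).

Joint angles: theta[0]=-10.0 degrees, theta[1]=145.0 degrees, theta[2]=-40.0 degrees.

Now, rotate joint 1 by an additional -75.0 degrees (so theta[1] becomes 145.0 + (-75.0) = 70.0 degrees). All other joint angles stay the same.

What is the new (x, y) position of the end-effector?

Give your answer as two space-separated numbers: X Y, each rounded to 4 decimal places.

Answer: 12.7310 10.3416

Derivation:
joint[0] = (0.0000, 0.0000)  (base)
link 0: phi[0] = -10 = -10 deg
  cos(-10 deg) = 0.9848, sin(-10 deg) = -0.1736
  joint[1] = (0.0000, 0.0000) + 1.1 * (0.9848, -0.1736) = (0.0000 + 1.0833, 0.0000 + -0.1910) = (1.0833, -0.1910)
link 1: phi[1] = -10 + 70 = 60 deg
  cos(60 deg) = 0.5000, sin(60 deg) = 0.8660
  joint[2] = (1.0833, -0.1910) + 9.2 * (0.5000, 0.8660) = (1.0833 + 4.6000, -0.1910 + 7.9674) = (5.6833, 7.7764)
link 2: phi[2] = -10 + 70 + -40 = 20 deg
  cos(20 deg) = 0.9397, sin(20 deg) = 0.3420
  joint[3] = (5.6833, 7.7764) + 7.5 * (0.9397, 0.3420) = (5.6833 + 7.0477, 7.7764 + 2.5652) = (12.7310, 10.3416)
End effector: (12.7310, 10.3416)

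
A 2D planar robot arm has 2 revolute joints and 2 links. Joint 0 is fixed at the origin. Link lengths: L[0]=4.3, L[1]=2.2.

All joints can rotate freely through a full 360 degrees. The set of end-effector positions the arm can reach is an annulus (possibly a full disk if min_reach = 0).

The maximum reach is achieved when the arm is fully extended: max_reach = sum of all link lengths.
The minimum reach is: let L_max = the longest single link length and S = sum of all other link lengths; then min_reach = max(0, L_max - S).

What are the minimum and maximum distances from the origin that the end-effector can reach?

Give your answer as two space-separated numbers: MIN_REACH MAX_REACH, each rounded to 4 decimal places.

Answer: 2.1000 6.5000

Derivation:
Link lengths: [4.3, 2.2]
max_reach = 4.3 + 2.2 = 6.5
L_max = max([4.3, 2.2]) = 4.3
S (sum of others) = 6.5 - 4.3 = 2.2
min_reach = max(0, 4.3 - 2.2) = max(0, 2.1) = 2.1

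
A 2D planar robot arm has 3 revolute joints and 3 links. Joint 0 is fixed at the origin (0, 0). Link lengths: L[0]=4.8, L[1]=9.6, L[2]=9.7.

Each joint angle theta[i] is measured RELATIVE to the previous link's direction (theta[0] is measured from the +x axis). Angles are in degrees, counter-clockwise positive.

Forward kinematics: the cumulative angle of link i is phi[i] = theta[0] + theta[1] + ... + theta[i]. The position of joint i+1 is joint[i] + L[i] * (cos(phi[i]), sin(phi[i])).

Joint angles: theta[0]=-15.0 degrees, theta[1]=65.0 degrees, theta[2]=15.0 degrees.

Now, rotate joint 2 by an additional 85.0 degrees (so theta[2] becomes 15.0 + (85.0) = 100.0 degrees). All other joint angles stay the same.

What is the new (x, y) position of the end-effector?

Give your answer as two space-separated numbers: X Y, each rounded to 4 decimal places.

joint[0] = (0.0000, 0.0000)  (base)
link 0: phi[0] = -15 = -15 deg
  cos(-15 deg) = 0.9659, sin(-15 deg) = -0.2588
  joint[1] = (0.0000, 0.0000) + 4.8 * (0.9659, -0.2588) = (0.0000 + 4.6364, 0.0000 + -1.2423) = (4.6364, -1.2423)
link 1: phi[1] = -15 + 65 = 50 deg
  cos(50 deg) = 0.6428, sin(50 deg) = 0.7660
  joint[2] = (4.6364, -1.2423) + 9.6 * (0.6428, 0.7660) = (4.6364 + 6.1708, -1.2423 + 7.3540) = (10.8072, 6.1117)
link 2: phi[2] = -15 + 65 + 100 = 150 deg
  cos(150 deg) = -0.8660, sin(150 deg) = 0.5000
  joint[3] = (10.8072, 6.1117) + 9.7 * (-0.8660, 0.5000) = (10.8072 + -8.4004, 6.1117 + 4.8500) = (2.4068, 10.9617)
End effector: (2.4068, 10.9617)

Answer: 2.4068 10.9617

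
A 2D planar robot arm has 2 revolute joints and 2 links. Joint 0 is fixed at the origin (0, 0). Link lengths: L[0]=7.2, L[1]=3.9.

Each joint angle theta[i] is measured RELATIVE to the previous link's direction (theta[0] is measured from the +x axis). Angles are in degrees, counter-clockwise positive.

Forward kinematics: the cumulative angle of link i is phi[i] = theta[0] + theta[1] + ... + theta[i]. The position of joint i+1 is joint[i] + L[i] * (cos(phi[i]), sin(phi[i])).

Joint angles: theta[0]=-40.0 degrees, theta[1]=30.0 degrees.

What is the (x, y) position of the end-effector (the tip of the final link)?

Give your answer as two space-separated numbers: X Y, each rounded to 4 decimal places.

joint[0] = (0.0000, 0.0000)  (base)
link 0: phi[0] = -40 = -40 deg
  cos(-40 deg) = 0.7660, sin(-40 deg) = -0.6428
  joint[1] = (0.0000, 0.0000) + 7.2 * (0.7660, -0.6428) = (0.0000 + 5.5155, 0.0000 + -4.6281) = (5.5155, -4.6281)
link 1: phi[1] = -40 + 30 = -10 deg
  cos(-10 deg) = 0.9848, sin(-10 deg) = -0.1736
  joint[2] = (5.5155, -4.6281) + 3.9 * (0.9848, -0.1736) = (5.5155 + 3.8408, -4.6281 + -0.6772) = (9.3563, -5.3053)
End effector: (9.3563, -5.3053)

Answer: 9.3563 -5.3053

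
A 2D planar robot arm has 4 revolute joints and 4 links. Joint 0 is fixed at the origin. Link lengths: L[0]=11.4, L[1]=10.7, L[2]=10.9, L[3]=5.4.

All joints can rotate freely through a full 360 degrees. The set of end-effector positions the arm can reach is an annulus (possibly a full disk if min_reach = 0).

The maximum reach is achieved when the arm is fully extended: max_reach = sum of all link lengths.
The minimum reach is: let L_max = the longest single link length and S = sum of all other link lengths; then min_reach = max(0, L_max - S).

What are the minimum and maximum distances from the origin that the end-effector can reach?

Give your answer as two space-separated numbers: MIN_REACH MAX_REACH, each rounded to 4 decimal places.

Answer: 0.0000 38.4000

Derivation:
Link lengths: [11.4, 10.7, 10.9, 5.4]
max_reach = 11.4 + 10.7 + 10.9 + 5.4 = 38.4
L_max = max([11.4, 10.7, 10.9, 5.4]) = 11.4
S (sum of others) = 38.4 - 11.4 = 27
min_reach = max(0, 11.4 - 27) = max(0, -15.6) = 0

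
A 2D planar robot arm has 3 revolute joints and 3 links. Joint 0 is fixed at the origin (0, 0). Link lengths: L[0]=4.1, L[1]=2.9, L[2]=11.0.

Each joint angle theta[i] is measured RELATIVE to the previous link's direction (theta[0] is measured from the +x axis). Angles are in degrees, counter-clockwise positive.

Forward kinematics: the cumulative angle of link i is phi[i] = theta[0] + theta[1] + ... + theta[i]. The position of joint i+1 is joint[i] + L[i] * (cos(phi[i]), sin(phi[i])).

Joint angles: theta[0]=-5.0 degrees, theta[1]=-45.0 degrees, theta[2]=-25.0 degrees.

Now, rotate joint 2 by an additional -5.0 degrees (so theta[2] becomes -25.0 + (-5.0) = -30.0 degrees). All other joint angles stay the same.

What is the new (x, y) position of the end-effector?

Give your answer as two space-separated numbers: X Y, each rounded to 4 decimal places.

Answer: 7.8586 -13.4118

Derivation:
joint[0] = (0.0000, 0.0000)  (base)
link 0: phi[0] = -5 = -5 deg
  cos(-5 deg) = 0.9962, sin(-5 deg) = -0.0872
  joint[1] = (0.0000, 0.0000) + 4.1 * (0.9962, -0.0872) = (0.0000 + 4.0844, 0.0000 + -0.3573) = (4.0844, -0.3573)
link 1: phi[1] = -5 + -45 = -50 deg
  cos(-50 deg) = 0.6428, sin(-50 deg) = -0.7660
  joint[2] = (4.0844, -0.3573) + 2.9 * (0.6428, -0.7660) = (4.0844 + 1.8641, -0.3573 + -2.2215) = (5.9485, -2.5789)
link 2: phi[2] = -5 + -45 + -30 = -80 deg
  cos(-80 deg) = 0.1736, sin(-80 deg) = -0.9848
  joint[3] = (5.9485, -2.5789) + 11 * (0.1736, -0.9848) = (5.9485 + 1.9101, -2.5789 + -10.8329) = (7.8586, -13.4118)
End effector: (7.8586, -13.4118)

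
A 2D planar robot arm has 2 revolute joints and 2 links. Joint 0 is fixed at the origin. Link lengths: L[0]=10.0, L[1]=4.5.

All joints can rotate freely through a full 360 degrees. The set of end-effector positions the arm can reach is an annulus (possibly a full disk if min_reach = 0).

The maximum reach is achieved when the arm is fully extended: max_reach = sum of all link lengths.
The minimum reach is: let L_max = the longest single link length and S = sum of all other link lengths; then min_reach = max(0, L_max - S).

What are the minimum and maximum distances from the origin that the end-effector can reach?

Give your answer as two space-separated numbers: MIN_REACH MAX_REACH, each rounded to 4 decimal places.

Link lengths: [10.0, 4.5]
max_reach = 10 + 4.5 = 14.5
L_max = max([10.0, 4.5]) = 10
S (sum of others) = 14.5 - 10 = 4.5
min_reach = max(0, 10 - 4.5) = max(0, 5.5) = 5.5

Answer: 5.5000 14.5000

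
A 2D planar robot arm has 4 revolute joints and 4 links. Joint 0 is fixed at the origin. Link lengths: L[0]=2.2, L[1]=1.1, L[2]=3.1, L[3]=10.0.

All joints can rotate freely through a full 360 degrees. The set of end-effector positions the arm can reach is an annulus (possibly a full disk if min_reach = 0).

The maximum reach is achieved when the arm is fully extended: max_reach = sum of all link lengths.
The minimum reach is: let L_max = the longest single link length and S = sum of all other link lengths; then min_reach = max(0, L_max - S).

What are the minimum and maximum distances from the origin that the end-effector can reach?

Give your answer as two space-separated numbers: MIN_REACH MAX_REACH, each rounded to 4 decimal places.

Answer: 3.6000 16.4000

Derivation:
Link lengths: [2.2, 1.1, 3.1, 10.0]
max_reach = 2.2 + 1.1 + 3.1 + 10 = 16.4
L_max = max([2.2, 1.1, 3.1, 10.0]) = 10
S (sum of others) = 16.4 - 10 = 6.4
min_reach = max(0, 10 - 6.4) = max(0, 3.6) = 3.6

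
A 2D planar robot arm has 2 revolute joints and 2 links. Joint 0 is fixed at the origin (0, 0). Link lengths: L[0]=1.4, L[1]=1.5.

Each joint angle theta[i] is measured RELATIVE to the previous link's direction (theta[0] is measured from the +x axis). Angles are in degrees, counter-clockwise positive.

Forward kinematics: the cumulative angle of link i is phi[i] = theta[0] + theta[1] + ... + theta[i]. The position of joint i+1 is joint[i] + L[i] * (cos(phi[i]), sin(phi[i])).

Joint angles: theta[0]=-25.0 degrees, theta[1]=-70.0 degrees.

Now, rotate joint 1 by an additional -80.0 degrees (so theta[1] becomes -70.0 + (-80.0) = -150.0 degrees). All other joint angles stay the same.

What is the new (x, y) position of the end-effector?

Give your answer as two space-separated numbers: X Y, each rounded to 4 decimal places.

joint[0] = (0.0000, 0.0000)  (base)
link 0: phi[0] = -25 = -25 deg
  cos(-25 deg) = 0.9063, sin(-25 deg) = -0.4226
  joint[1] = (0.0000, 0.0000) + 1.4 * (0.9063, -0.4226) = (0.0000 + 1.2688, 0.0000 + -0.5917) = (1.2688, -0.5917)
link 1: phi[1] = -25 + -150 = -175 deg
  cos(-175 deg) = -0.9962, sin(-175 deg) = -0.0872
  joint[2] = (1.2688, -0.5917) + 1.5 * (-0.9962, -0.0872) = (1.2688 + -1.4943, -0.5917 + -0.1307) = (-0.2255, -0.7224)
End effector: (-0.2255, -0.7224)

Answer: -0.2255 -0.7224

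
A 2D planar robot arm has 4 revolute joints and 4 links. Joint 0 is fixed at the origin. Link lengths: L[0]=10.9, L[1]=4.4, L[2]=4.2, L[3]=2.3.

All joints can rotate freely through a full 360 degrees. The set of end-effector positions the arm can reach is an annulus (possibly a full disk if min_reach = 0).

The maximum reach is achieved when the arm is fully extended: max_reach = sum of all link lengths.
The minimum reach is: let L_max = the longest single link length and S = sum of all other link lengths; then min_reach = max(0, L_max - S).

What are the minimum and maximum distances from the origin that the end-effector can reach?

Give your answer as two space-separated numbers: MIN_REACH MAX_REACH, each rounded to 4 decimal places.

Answer: 0.0000 21.8000

Derivation:
Link lengths: [10.9, 4.4, 4.2, 2.3]
max_reach = 10.9 + 4.4 + 4.2 + 2.3 = 21.8
L_max = max([10.9, 4.4, 4.2, 2.3]) = 10.9
S (sum of others) = 21.8 - 10.9 = 10.9
min_reach = max(0, 10.9 - 10.9) = max(0, 0) = 0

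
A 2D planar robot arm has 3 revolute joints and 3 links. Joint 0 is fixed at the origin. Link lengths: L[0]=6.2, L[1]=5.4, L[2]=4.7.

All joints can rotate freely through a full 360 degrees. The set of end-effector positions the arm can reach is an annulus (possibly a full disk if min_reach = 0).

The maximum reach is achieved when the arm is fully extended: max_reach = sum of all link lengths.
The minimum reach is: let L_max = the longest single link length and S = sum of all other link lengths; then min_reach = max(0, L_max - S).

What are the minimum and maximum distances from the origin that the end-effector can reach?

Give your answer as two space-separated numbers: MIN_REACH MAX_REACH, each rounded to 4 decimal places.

Link lengths: [6.2, 5.4, 4.7]
max_reach = 6.2 + 5.4 + 4.7 = 16.3
L_max = max([6.2, 5.4, 4.7]) = 6.2
S (sum of others) = 16.3 - 6.2 = 10.1
min_reach = max(0, 6.2 - 10.1) = max(0, -3.9) = 0

Answer: 0.0000 16.3000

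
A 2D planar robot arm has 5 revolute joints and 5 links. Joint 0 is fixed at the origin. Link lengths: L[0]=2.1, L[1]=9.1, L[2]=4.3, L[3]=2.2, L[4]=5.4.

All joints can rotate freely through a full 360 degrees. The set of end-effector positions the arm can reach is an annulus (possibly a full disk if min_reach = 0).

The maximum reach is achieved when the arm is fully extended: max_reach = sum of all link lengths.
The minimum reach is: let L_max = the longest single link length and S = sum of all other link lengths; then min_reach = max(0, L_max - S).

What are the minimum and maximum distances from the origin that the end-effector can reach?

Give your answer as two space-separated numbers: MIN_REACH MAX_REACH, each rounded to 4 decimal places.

Answer: 0.0000 23.1000

Derivation:
Link lengths: [2.1, 9.1, 4.3, 2.2, 5.4]
max_reach = 2.1 + 9.1 + 4.3 + 2.2 + 5.4 = 23.1
L_max = max([2.1, 9.1, 4.3, 2.2, 5.4]) = 9.1
S (sum of others) = 23.1 - 9.1 = 14
min_reach = max(0, 9.1 - 14) = max(0, -4.9) = 0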